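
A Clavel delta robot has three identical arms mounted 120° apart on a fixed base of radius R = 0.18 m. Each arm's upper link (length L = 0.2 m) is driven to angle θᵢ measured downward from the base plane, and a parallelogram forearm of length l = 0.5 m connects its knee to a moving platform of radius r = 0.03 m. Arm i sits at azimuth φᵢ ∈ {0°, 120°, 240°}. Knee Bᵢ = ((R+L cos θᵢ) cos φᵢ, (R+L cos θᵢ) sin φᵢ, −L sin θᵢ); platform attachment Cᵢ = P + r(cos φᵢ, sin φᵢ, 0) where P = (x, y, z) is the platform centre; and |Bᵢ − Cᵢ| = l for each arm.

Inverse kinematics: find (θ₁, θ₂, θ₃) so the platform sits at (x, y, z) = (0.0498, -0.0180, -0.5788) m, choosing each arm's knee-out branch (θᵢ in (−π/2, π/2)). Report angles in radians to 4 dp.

θ₁ = 0.7854, θ₂ = 1.0475, θ₃ = 0.9600

φ1=0.0° → target in arm frame (0.0498, -0.0180)
  A cos θ + B sin θ = C:  0.1002·cos θ + -0.5788·sin θ = -0.3384
  γ=atan2(-0.5788,0.1002)=-1.3994;  ψ=arccos(-0.5761)=2.1848;  θ1=γ+ψ≈0.7854
rotate P by −φ2: (-0.0405, -0.0341, -0.5788)
  A=0.1905, B=-0.5788, C=(l²−L²−A²−y'²−z²)/(2L)=-0.4062
  θ2 = atan2(B,A) + arccos(C/0.6093) = 1.0475
arm 3 (φ=240.0°): x'=-0.0093, y'=0.0521
  e−x'=0.1593;  (l²−L²−(e−x')²−y'²−z²)/2L = -0.3828
  √(A²+B²)=0.6003;  θ3 = -1.3022+2.2622 ≈ 0.9600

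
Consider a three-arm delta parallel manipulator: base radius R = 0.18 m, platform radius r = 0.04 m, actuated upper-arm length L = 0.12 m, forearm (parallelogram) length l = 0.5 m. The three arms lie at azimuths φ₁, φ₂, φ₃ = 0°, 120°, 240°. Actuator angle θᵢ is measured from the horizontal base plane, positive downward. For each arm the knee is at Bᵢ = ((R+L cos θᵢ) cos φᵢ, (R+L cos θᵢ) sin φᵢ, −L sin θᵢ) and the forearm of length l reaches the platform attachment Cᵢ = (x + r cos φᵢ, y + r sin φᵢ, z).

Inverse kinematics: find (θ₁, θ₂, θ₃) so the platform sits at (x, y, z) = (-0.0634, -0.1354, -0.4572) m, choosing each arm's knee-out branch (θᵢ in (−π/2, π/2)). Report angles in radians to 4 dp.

rotate P by −φ1: (-0.0634, -0.1354, -0.4572)
  A cos θ + B sin θ = C:  0.2034·cos θ + -0.4572·sin θ = -0.1381
  √(A²+B²)=0.5004;  θ1 = -1.1522+1.8503 ≈ 0.6981
rotate P by −φ2: (-0.0856, 0.1226, -0.4572)
  e−x'=0.2256;  (l²−L²−(e−x')²−y'²−z²)/2L = -0.1639
  √(A²+B²)=0.5098;  θ2 = -1.1125+1.8981 ≈ 0.7857
arm 3 (φ=240.0°): x'=0.1490, y'=0.0128
  A cos θ + B sin θ = C:  -0.0090·cos θ + -0.4572·sin θ = 0.1097
  θ3 = atan2(B,A) + arccos(C/0.4573) = -0.2618

θ₁ = 0.6981, θ₂ = 0.7857, θ₃ = -0.2618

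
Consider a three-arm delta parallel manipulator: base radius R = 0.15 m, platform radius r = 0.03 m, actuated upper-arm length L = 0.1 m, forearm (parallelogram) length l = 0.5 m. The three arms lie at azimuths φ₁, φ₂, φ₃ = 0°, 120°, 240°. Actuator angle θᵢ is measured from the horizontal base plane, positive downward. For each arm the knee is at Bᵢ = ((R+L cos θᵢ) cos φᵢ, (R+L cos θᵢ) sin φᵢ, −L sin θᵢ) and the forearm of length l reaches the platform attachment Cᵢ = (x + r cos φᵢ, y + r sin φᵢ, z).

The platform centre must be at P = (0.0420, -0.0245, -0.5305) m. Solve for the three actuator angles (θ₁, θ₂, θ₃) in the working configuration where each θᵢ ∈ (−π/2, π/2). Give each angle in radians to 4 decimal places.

rotate P by −φ1: (0.0420, -0.0245, -0.5305)
  A cos θ + B sin θ = C:  0.0780·cos θ + -0.5305·sin θ = -0.2406
  θ1 = atan2(B,A) + arccos(C/0.5362) = 0.6112
φ2=120.0° → target in arm frame (-0.0422, -0.0241)
  e−x'=0.1622;  (l²−L²−(e−x')²−y'²−z²)/2L = -0.3416
  γ=atan2(-0.5305,0.1622)=-1.2740;  ψ=arccos(-0.6158)=2.2342;  θ2=γ+ψ≈0.9602
arm 3 (φ=240.0°): x'=0.0002, y'=0.0486
  e−x'=0.1198;  (l²−L²−(e−x')²−y'²−z²)/2L = -0.2907
  γ=atan2(-0.5305,0.1198)=-1.3487;  ψ=arccos(-0.5345)=2.1348;  θ3=γ+ψ≈0.7860

θ₁ = 0.6112, θ₂ = 0.9602, θ₃ = 0.7860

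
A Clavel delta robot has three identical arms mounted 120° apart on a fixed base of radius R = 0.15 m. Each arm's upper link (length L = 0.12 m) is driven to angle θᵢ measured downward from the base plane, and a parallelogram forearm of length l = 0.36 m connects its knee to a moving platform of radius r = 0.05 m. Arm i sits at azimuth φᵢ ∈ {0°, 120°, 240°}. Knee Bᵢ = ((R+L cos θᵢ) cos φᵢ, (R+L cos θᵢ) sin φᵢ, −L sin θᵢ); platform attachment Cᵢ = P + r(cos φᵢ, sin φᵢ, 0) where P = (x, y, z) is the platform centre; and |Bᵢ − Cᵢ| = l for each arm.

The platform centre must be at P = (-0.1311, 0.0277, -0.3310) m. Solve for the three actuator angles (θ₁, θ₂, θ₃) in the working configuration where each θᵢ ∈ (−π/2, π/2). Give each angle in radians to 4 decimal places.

rotate P by −φ1: (-0.1311, 0.0277, -0.3310)
  e−x'=0.2311;  (l²−L²−(e−x')²−y'²−z²)/2L = -0.2022
  γ=atan2(-0.3310,0.2311)=-0.9613;  ψ=arccos(-0.5010)=2.0955;  θ1=γ+ψ≈1.1342
φ2=120.0° → target in arm frame (0.0895, 0.0997)
  A=0.0105, B=-0.3310, C=(l²−L²−A²−y'²−z²)/(2L)=-0.0184
  √(A²+B²)=0.3312;  θ2 = -1.5392+1.6263 ≈ 0.0871
arm 3 (φ=240.0°): x'=0.0416, y'=-0.1274
  A=0.0584, B=-0.3310, C=(l²−L²−A²−y'²−z²)/(2L)=-0.0583
  θ3 = atan2(B,A) + arccos(C/0.3361) = 0.3492

θ₁ = 1.1342, θ₂ = 0.0871, θ₃ = 0.3492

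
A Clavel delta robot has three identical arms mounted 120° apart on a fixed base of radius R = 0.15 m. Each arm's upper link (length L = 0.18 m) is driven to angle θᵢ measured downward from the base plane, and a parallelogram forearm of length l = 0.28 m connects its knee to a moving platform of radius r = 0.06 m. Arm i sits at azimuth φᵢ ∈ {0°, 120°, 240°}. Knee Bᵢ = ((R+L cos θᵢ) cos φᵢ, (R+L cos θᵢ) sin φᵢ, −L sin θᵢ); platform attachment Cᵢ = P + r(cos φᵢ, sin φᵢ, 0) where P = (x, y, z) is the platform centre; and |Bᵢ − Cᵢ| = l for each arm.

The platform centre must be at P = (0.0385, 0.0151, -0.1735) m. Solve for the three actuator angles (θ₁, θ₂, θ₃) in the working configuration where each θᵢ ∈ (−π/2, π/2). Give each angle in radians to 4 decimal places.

θ₁ = 0.0874, θ₂ = 0.4364, θ₃ = 0.6106

rotate P by −φ1: (0.0385, 0.0151, -0.1735)
  A cos θ + B sin θ = C:  0.0515·cos θ + -0.1735·sin θ = 0.0362
  √(A²+B²)=0.1810;  θ1 = -1.2823+1.3696 ≈ 0.0874
arm 2 (φ=120.0°): x'=-0.0062, y'=-0.0409
  e−x'=0.0962;  (l²−L²−(e−x')²−y'²−z²)/2L = 0.0138
  γ=atan2(-0.1735,0.0962)=-1.0646;  ψ=arccos(0.0697)=1.5011;  θ2=γ+ψ≈0.4364
φ3=240.0° → target in arm frame (-0.0323, 0.0258)
  e−x'=0.1223;  (l²−L²−(e−x')²−y'²−z²)/2L = 0.0007
  √(A²+B²)=0.2123;  θ3 = -0.9567+1.5673 ≈ 0.6106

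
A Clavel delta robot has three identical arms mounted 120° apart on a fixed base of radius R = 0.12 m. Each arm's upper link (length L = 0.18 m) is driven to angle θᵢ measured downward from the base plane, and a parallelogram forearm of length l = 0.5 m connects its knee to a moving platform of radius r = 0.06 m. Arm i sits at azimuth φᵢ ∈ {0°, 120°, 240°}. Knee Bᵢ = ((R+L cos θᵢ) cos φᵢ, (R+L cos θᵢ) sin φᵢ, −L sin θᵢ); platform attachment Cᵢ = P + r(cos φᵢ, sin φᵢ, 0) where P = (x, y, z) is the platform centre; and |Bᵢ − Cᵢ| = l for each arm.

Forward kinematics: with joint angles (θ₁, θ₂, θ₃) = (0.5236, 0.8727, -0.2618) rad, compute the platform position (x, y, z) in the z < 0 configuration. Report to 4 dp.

(-0.0412, -0.2386, -0.4463)

φ1=0.0°: virtual centre (0.2159, 0.0000, -0.0900), radius l
φ2=120.0°: virtual centre (-0.0878, 0.1522, -0.1379), radius l
φ3=240.0°: virtual centre (-0.1169, -0.2025, 0.0466), radius l
subtract pairs → two planes through P
plane₁₂: -0.6075x+0.3043y+-0.0958z = -0.0048
det = 0.4486;  x = 0.0029+0.0988z,  y = -0.0101+0.5120z
into |P−centre ₁|² = l²: 1.2719z² + 0.1276z + -0.1964 = 0;  Δ = 1.0157;  z = -0.4463 or 0.3460 → z<0 root = -0.4463
x = -0.0412, y = -0.2386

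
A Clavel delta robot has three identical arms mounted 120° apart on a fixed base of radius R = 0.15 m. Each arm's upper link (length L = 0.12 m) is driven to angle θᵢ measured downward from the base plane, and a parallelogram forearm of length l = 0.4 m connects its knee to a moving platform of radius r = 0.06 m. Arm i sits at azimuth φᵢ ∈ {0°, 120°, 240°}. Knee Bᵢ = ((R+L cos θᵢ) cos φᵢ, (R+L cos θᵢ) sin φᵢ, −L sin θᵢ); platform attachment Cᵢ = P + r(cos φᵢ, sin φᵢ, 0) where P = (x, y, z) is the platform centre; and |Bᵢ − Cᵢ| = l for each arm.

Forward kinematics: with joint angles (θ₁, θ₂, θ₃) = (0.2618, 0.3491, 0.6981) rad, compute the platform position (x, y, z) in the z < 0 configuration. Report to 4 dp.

(0.0419, 0.0495, -0.3925)

φ1=0.0°: virtual centre (0.2059, 0.0000, -0.0311), radius l
centre 2 = (0.2028·cos120.0°, 0.2028·sin120.0°, -0.0410) = (-0.1014, 0.1756, -0.0410)
centre 3 = (0.1819·cos240.0°, 0.1819·sin240.0°, -0.0771) = (-0.0910, -0.1576, -0.0771)
subtract pairs → two planes through P
[-0.6146 0.3512 -0.0200]·P = -0.0006;  [-0.5937 -0.3151 -0.0921]·P = -0.0043
det = 0.4022;  x = 0.0042+-0.0961z,  y = 0.0058+-0.1113z
sphere 1 gives Az²+Bz+C=0 with A=1.0216, B=0.0996, C=-0.1183;  B²−4AC=0.4934;  roots -0.3925, 0.2950;  negative root z = -0.3925
x = 0.0419, y = 0.0495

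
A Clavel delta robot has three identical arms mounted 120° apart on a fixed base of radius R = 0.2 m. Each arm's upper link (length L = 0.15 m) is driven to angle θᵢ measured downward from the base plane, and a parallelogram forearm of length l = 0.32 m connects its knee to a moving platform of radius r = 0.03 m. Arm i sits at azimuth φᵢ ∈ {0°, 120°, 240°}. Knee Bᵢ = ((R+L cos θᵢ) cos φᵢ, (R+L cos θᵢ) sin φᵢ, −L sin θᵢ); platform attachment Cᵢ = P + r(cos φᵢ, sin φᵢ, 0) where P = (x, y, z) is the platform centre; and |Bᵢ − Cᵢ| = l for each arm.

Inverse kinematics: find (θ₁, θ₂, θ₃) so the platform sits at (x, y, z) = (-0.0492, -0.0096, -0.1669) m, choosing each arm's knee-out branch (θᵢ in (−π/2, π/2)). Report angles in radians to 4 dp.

θ₁ = 0.8728, θ₂ = 0.3497, θ₃ = 0.1743

rotate P by −φ1: (-0.0492, -0.0096, -0.1669)
  A=0.2192, B=-0.1669, C=(l²−L²−A²−y'²−z²)/(2L)=0.0130
  γ=atan2(-0.1669,0.2192)=-0.6508;  ψ=arccos(0.0472)=1.5235;  θ1=γ+ψ≈0.8728
φ2=120.0° → target in arm frame (0.0163, 0.0474)
  e−x'=0.1537;  (l²−L²−(e−x')²−y'²−z²)/2L = 0.0872
  θ2 = atan2(B,A) + arccos(C/0.2269) = 0.3497
arm 3 (φ=240.0°): x'=0.0329, y'=-0.0378
  A cos θ + B sin θ = C:  0.1371·cos θ + -0.1669·sin θ = 0.1061
  θ3 = atan2(B,A) + arccos(C/0.2160) = 0.1743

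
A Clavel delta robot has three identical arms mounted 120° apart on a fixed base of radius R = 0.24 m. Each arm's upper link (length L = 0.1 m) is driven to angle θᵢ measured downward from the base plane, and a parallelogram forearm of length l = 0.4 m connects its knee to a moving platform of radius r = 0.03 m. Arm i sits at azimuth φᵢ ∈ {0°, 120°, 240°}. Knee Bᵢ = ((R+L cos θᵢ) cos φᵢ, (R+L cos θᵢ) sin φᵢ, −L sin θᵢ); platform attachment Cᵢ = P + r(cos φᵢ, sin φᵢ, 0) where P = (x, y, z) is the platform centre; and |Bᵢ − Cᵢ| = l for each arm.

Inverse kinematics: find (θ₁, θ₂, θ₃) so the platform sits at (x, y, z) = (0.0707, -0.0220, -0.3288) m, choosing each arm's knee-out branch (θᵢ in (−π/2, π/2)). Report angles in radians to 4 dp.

rotate P by −φ1: (0.0707, -0.0220, -0.3288)
  A=0.1393, B=-0.3288, C=(l²−L²−A²−y'²−z²)/(2L)=0.1100
  γ=atan2(-0.3288,0.1393)=-1.1701;  ψ=arccos(0.3081)=1.2576;  θ1=γ+ψ≈0.0876
arm 2 (φ=120.0°): x'=-0.0544, y'=-0.0502
  A cos θ + B sin θ = C:  0.2644·cos θ + -0.3288·sin θ = -0.1527
  θ2 = atan2(B,A) + arccos(C/0.4219) = 1.0476
φ3=240.0° → target in arm frame (-0.0163, 0.0722)
  A=0.2263, B=-0.3288, C=(l²−L²−A²−y'²−z²)/(2L)=-0.0727
  θ3 = atan2(B,A) + arccos(C/0.3991) = 0.7859

θ₁ = 0.0876, θ₂ = 1.0476, θ₃ = 0.7859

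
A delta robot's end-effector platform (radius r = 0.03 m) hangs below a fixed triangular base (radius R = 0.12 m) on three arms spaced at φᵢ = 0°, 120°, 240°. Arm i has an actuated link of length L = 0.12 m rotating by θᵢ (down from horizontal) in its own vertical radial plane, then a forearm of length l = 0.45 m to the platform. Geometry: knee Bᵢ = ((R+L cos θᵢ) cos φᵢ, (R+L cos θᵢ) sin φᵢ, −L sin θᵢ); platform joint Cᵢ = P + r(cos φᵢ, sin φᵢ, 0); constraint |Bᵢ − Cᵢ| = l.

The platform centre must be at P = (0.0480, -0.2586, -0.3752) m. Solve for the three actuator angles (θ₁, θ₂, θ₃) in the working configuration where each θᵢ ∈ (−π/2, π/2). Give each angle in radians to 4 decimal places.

θ₁ = 0.3489, θ₂ = 1.3962, θ₃ = -0.3495

rotate P by −φ1: (0.0480, -0.2586, -0.3752)
  e−x'=0.0420;  (l²−L²−(e−x')²−y'²−z²)/2L = -0.0888
  √(A²+B²)=0.3775;  θ1 = -1.4593+1.8082 ≈ 0.3489
φ2=120.0° → target in arm frame (-0.2480, 0.0877)
  A=0.3380, B=-0.3752, C=(l²−L²−A²−y'²−z²)/(2L)=-0.3108
  √(A²+B²)=0.5050;  θ2 = -0.8376+2.2337 ≈ 1.3962
rotate P by −φ3: (0.2000, 0.1709, -0.3752)
  A cos θ + B sin θ = C:  -0.1100·cos θ + -0.3752·sin θ = 0.0252
  γ=atan2(-0.3752,-0.1100)=-1.8559;  ψ=arccos(0.0644)=1.5064;  θ3=γ+ψ≈-0.3495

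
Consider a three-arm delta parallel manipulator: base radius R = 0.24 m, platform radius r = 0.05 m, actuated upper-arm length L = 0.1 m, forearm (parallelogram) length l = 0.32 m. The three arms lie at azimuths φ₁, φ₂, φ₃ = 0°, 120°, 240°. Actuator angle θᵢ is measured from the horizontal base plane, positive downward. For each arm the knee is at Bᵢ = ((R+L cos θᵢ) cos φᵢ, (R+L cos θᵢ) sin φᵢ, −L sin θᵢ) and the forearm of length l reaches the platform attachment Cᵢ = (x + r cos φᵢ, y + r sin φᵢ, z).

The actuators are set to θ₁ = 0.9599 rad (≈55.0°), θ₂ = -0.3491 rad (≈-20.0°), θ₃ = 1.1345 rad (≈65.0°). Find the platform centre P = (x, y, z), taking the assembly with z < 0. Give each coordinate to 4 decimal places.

arm 1 at φ=0.0°: ρ1 = 0.2474;  S1 = (0.2474, 0.0000, -0.0819)
φ2=120.0°: virtual centre (-0.1420, 0.2459, 0.0342), radius l
φ3=240.0°: virtual centre (-0.1161, -0.2011, -0.0906), radius l
|S₂|²−|S₁|² = 0.0139;  |S₃|²−|S₁|² = -0.0057
plane₁₂: -0.7787x+0.4918y+0.2322z = 0.0139
Cramer: x(z) = -0.0041+0.1265z;  y(z) = 0.0217-0.2719z
into |P−S₁|² = l²: 1.0899z² + 0.0884z + -0.0320 = 0;  Δ = 0.1472;  z = -0.2165 or 0.1354 → z<0 root = -0.2165
x = -0.0315, y = 0.0806

(-0.0315, 0.0806, -0.2165)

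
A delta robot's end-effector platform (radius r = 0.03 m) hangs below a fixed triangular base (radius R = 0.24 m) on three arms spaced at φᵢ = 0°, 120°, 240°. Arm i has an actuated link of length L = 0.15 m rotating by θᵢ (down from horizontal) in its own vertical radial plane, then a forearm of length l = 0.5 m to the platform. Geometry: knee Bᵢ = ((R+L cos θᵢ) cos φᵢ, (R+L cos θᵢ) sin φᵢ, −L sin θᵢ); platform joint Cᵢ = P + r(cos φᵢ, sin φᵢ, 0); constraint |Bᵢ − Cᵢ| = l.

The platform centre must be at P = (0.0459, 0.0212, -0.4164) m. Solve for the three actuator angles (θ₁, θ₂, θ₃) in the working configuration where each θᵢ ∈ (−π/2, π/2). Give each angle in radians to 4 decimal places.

θ₁ = 0.1750, θ₂ = 0.4365, θ₃ = 0.6109

arm 1 (φ=0.0°): x'=0.0459, y'=0.0212
  A=0.1641, B=-0.4164, C=(l²−L²−A²−y'²−z²)/(2L)=0.0891
  θ1 = atan2(B,A) + arccos(C/0.4476) = 0.1750
φ2=120.0° → target in arm frame (-0.0046, -0.0504)
  A=0.2146, B=-0.4164, C=(l²−L²−A²−y'²−z²)/(2L)=0.0184
  γ=atan2(-0.4164,0.2146)=-1.0949;  ψ=arccos(0.0393)=1.5315;  θ2=γ+ψ≈0.4365
rotate P by −φ3: (-0.0413, 0.0292, -0.4164)
  A=0.2513, B=-0.4164, C=(l²−L²−A²−y'²−z²)/(2L)=-0.0330
  θ3 = atan2(B,A) + arccos(C/0.4864) = 0.6109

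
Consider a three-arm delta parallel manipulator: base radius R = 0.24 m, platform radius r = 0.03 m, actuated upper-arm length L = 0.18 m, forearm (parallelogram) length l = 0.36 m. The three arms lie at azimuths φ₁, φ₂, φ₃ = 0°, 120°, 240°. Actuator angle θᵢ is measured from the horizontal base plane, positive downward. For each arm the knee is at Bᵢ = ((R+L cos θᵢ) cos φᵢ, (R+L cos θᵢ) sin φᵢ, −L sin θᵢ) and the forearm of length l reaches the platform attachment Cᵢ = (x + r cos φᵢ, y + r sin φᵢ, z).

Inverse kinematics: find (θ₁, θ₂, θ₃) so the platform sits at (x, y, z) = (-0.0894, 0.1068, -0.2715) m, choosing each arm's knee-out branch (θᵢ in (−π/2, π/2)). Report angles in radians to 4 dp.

θ₁ = 1.3964, θ₂ = 0.0871, θ₃ = 1.2216

φ1=0.0° → target in arm frame (-0.0894, 0.1068)
  A cos θ + B sin θ = C:  0.2994·cos θ + -0.2715·sin θ = -0.2154
  √(A²+B²)=0.4042;  θ1 = -0.7366+2.1330 ≈ 1.3964
rotate P by −φ2: (0.1372, 0.0240, -0.2715)
  A cos θ + B sin θ = C:  0.0728·cos θ + -0.2715·sin θ = 0.0489
  γ=atan2(-0.2715,0.0728)=-1.3088;  ψ=arccos(0.1740)=1.3959;  θ2=γ+ψ≈0.0871
φ3=240.0° → target in arm frame (-0.0478, -0.1308)
  A=0.2578, B=-0.2715, C=(l²−L²−A²−y'²−z²)/(2L)=-0.1669
  γ=atan2(-0.2715,0.2578)=-0.8113;  ψ=arccos(-0.4458)=2.0328;  θ3=γ+ψ≈1.2216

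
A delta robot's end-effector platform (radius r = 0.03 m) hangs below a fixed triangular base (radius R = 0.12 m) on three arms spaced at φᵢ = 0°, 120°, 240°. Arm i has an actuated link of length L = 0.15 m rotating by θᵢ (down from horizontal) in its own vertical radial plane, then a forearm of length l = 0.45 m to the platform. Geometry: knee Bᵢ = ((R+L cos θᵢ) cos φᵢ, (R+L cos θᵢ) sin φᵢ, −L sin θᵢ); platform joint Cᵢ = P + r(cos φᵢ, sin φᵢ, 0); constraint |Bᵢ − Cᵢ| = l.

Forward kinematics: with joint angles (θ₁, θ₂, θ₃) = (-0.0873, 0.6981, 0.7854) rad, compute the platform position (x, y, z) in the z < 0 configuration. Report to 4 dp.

φ1=0.0°: virtual centre (0.2394, 0.0000, 0.0131), radius l
φ2=120.0°: virtual centre (-0.1025, 0.1775, -0.0964), radius l
centre 3 = (0.1961·cos240.0°, 0.1961·sin240.0°, -0.1061) = (-0.0980, -0.1698, -0.1061)
subtract pairs → two planes through P
linear system: -0.6838x+0.3549y = -0.0062−-0.2190z; -0.6749x+-0.3396y = -0.0078−-0.2383z
det = 0.4717;  x = 0.0103+-0.3369z,  y = 0.0024+-0.0321z
quadratic in z: (1.1145)z²+(0.1281)z+(-0.1498)=0, √Δ=0.8273 → z ∈ {-0.4286, 0.3137}; z = -0.4286 (taking z<0)
x = 0.1547, y = 0.0162

(0.1547, 0.0162, -0.4286)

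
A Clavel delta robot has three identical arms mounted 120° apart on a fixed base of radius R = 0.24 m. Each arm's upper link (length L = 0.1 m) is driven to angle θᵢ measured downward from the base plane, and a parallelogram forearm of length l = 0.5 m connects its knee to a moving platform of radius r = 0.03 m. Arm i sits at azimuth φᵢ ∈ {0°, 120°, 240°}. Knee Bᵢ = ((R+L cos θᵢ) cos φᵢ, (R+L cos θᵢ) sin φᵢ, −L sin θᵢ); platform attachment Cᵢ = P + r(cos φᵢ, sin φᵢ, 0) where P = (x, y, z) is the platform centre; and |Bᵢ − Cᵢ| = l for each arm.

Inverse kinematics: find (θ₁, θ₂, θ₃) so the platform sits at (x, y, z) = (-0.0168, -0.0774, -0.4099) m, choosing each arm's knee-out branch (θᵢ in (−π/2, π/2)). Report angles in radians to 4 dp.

arm 1 (φ=0.0°): x'=-0.0168, y'=-0.0774
  A cos θ + B sin θ = C:  0.2268·cos θ + -0.4099·sin θ = 0.0728
  √(A²+B²)=0.4685;  θ1 = -1.0654+1.4148 ≈ 0.3494
rotate P by −φ2: (-0.0586, 0.0532, -0.4099)
  A cos θ + B sin θ = C:  0.2686·cos θ + -0.4099·sin θ = -0.0151
  θ2 = atan2(B,A) + arccos(C/0.4901) = 0.6109
φ3=240.0° → target in arm frame (0.0754, 0.0242)
  e−x'=0.1346;  (l²−L²−(e−x')²−y'²−z²)/2L = 0.2664
  θ3 = atan2(B,A) + arccos(C/0.4314) = -0.3485

θ₁ = 0.3494, θ₂ = 0.6109, θ₃ = -0.3485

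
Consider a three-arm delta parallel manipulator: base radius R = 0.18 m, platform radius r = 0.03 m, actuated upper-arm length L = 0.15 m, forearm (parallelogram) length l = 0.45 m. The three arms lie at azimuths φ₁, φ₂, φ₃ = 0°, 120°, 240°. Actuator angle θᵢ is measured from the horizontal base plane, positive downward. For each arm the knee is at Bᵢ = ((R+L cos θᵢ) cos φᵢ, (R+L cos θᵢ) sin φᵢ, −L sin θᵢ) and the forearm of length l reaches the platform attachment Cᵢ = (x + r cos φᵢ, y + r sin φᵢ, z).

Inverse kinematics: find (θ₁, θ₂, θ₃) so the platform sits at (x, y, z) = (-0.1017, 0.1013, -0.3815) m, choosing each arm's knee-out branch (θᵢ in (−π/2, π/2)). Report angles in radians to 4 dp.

arm 1 (φ=0.0°): x'=-0.1017, y'=0.1013
  A cos θ + B sin θ = C:  0.2517·cos θ + -0.3815·sin θ = -0.1305
  γ=atan2(-0.3815,0.2517)=-0.9876;  ψ=arccos(-0.2856)=1.8604;  θ1=γ+ψ≈0.8728
rotate P by −φ2: (0.1386, 0.0374, -0.3815)
  e−x'=0.0114;  (l²−L²−(e−x')²−y'²−z²)/2L = 0.1098
  γ=atan2(-0.3815,0.0114)=-1.5409;  ψ=arccos(0.2876)=1.2791;  θ2=γ+ψ≈-0.2618
arm 3 (φ=240.0°): x'=-0.0369, y'=-0.1387
  A=0.1869, B=-0.3815, C=(l²−L²−A²−y'²−z²)/(2L)=-0.0657
  √(A²+B²)=0.4248;  θ3 = -1.1153+1.7261 ≈ 0.6108

θ₁ = 0.8728, θ₂ = -0.2618, θ₃ = 0.6108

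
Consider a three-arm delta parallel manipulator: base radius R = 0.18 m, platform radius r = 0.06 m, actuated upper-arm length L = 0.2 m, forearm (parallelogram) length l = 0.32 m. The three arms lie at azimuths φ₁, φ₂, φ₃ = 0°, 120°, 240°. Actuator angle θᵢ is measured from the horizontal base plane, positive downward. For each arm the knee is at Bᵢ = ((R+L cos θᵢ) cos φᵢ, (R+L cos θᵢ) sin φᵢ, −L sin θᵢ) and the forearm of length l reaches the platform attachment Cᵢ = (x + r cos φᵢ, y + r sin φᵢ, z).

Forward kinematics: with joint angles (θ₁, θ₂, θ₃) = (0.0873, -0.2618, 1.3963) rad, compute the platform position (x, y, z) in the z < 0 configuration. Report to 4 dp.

S1 = (0.3192·cos0.0°, 0.3192·sin0.0°, -0.0174) = (0.3192, 0.0000, -0.0174)
φ2=120.0°: virtual centre (-0.1566, 0.2712, 0.0518), radius l
S3 = (0.1547·cos240.0°, 0.1547·sin240.0°, -0.1970) = (-0.0774, -0.1340, -0.1970)
subtract pairs → two planes through P
plane₁₂: -0.9517x+0.5425y+0.1384z = -0.0015
det = 0.6853;  x = 0.0318+-0.2301z,  y = 0.0531+-0.6588z
into |P−S₁|² = l²: 1.4869z² + 0.0971z + -0.0167 = 0;  Δ = 0.1085;  z = -0.1434 or 0.0781 → z<0 root = -0.1434
x = 0.0648, y = 0.1476

(0.0648, 0.1476, -0.1434)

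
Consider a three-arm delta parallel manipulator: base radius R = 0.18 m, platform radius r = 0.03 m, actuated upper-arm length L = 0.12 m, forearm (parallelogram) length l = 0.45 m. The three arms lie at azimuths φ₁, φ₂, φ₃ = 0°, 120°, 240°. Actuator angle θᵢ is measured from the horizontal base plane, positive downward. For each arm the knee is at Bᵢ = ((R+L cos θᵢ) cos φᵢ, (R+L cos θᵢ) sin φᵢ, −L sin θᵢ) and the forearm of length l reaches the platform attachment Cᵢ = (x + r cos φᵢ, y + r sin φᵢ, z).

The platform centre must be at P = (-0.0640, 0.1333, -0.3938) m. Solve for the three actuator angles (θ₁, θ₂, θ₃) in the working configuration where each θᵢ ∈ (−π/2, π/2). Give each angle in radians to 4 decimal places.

rotate P by −φ1: (-0.0640, 0.1333, -0.3938)
  A cos θ + B sin θ = C:  0.2140·cos θ + -0.3938·sin θ = -0.1273
  √(A²+B²)=0.4482;  θ1 = -1.0730+1.8587 ≈ 0.7857
rotate P by −φ2: (0.1474, -0.0112, -0.3938)
  A=0.0026, B=-0.3938, C=(l²−L²−A²−y'²−z²)/(2L)=0.1370
  √(A²+B²)=0.3938;  θ2 = -1.5643+1.2154 ≈ -0.3489
arm 3 (φ=240.0°): x'=-0.0834, y'=-0.1221
  e−x'=0.2334;  (l²−L²−(e−x')²−y'²−z²)/2L = -0.1516
  γ=atan2(-0.3938,0.2334)=-1.0357;  ψ=arccos(-0.3311)=1.9082;  θ3=γ+ψ≈0.8725

θ₁ = 0.7857, θ₂ = -0.3489, θ₃ = 0.8725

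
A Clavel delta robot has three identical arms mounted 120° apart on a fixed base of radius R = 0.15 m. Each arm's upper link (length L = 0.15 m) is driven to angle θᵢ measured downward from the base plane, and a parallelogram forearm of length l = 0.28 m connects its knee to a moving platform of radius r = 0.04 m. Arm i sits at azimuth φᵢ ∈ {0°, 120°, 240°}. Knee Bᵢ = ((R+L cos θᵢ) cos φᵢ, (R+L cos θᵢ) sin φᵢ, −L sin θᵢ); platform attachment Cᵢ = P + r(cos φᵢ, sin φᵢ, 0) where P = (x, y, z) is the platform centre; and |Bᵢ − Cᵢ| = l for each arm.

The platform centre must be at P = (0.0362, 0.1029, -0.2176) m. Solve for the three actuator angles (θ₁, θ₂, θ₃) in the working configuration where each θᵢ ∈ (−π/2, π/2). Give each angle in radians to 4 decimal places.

arm 1 (φ=0.0°): x'=0.0362, y'=0.1029
  A=0.0738, B=-0.2176, C=(l²−L²−A²−y'²−z²)/(2L)=-0.0249
  θ1 = atan2(B,A) + arccos(C/0.2298) = 0.4358
arm 2 (φ=120.0°): x'=0.0710, y'=-0.0828
  A cos θ + B sin θ = C:  0.0390·cos θ + -0.2176·sin θ = 0.0006
  γ=atan2(-0.2176,0.0390)=-1.3935;  ψ=arccos(0.0026)=1.5682;  θ2=γ+ψ≈0.1747
arm 3 (φ=240.0°): x'=-0.1072, y'=-0.0201
  A cos θ + B sin θ = C:  0.2172·cos θ + -0.2176·sin θ = -0.1301
  θ3 = atan2(B,A) + arccos(C/0.3075) = 1.2215

θ₁ = 0.4358, θ₂ = 0.1747, θ₃ = 1.2215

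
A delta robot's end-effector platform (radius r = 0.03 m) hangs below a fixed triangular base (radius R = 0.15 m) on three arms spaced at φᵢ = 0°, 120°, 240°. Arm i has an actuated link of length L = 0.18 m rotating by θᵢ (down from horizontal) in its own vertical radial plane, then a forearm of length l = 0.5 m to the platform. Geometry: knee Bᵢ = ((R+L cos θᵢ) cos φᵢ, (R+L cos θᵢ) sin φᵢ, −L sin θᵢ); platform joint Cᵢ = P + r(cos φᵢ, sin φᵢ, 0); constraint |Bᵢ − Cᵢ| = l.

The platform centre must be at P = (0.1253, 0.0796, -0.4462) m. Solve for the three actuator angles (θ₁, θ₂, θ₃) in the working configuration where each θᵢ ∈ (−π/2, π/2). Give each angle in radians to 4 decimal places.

rotate P by −φ1: (0.1253, 0.0796, -0.4462)
  A=-0.0053, B=-0.4462, C=(l²−L²−A²−y'²−z²)/(2L)=0.0337
  θ1 = atan2(B,A) + arccos(C/0.4462) = -0.0875
arm 2 (φ=120.0°): x'=0.0063, y'=-0.1483
  A=0.1137, B=-0.4462, C=(l²−L²−A²−y'²−z²)/(2L)=-0.0456
  θ2 = atan2(B,A) + arccos(C/0.4605) = 0.3488
rotate P by −φ3: (-0.1316, 0.0687, -0.4462)
  A cos θ + B sin θ = C:  0.2516·cos θ + -0.4462·sin θ = -0.1375
  θ3 = atan2(B,A) + arccos(C/0.5122) = 0.7852

θ₁ = -0.0875, θ₂ = 0.3488, θ₃ = 0.7852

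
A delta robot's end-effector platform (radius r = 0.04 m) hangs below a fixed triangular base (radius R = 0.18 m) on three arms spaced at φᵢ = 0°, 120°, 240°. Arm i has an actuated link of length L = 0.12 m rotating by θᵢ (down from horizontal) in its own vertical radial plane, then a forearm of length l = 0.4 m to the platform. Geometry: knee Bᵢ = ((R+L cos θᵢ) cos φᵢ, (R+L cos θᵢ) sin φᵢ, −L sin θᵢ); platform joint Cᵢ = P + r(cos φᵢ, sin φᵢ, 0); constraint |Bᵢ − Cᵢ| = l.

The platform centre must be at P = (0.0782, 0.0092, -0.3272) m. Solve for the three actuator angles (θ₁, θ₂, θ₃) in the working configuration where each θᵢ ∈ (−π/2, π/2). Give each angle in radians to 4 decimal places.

θ₁ = -0.2616, θ₂ = 0.4365, θ₃ = 0.5242

φ1=0.0° → target in arm frame (0.0782, 0.0092)
  A cos θ + B sin θ = C:  0.0618·cos θ + -0.3272·sin θ = 0.1443
  θ1 = atan2(B,A) + arccos(C/0.3330) = -0.2616
arm 2 (φ=120.0°): x'=-0.0311, y'=-0.0723
  A=0.1711, B=-0.3272, C=(l²−L²−A²−y'²−z²)/(2L)=0.0168
  θ2 = atan2(B,A) + arccos(C/0.3693) = 0.4365
arm 3 (φ=240.0°): x'=-0.0471, y'=0.0631
  A cos θ + B sin θ = C:  0.1871·cos θ + -0.3272·sin θ = -0.0018
  θ3 = atan2(B,A) + arccos(C/0.3769) = 0.5242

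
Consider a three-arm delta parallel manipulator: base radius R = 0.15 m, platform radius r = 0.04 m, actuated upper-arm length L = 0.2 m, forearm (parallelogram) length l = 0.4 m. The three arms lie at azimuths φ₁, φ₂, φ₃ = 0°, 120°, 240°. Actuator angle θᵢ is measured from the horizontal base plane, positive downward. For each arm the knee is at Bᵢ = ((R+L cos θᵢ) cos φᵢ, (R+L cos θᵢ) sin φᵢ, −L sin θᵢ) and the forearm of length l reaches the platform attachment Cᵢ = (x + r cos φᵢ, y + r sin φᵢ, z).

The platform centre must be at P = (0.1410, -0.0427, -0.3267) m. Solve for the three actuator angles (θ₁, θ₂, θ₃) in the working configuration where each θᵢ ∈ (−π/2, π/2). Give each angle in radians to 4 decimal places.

φ1=0.0° → target in arm frame (0.1410, -0.0427)
  e−x'=-0.0310;  (l²−L²−(e−x')²−y'²−z²)/2L = 0.0262
  θ1 = atan2(B,A) + arccos(C/0.3282) = -0.1745
φ2=120.0° → target in arm frame (-0.1075, -0.1008)
  A cos θ + B sin θ = C:  0.2175·cos θ + -0.3267·sin θ = -0.1105
  √(A²+B²)=0.3925;  θ2 = -0.9835+1.8561 ≈ 0.8726
arm 3 (φ=240.0°): x'=-0.0335, y'=0.1435
  A cos θ + B sin θ = C:  0.1435·cos θ + -0.3267·sin θ = -0.0698
  √(A²+B²)=0.3568;  θ3 = -1.1569+1.7676 ≈ 0.6107

θ₁ = -0.1745, θ₂ = 0.8726, θ₃ = 0.6107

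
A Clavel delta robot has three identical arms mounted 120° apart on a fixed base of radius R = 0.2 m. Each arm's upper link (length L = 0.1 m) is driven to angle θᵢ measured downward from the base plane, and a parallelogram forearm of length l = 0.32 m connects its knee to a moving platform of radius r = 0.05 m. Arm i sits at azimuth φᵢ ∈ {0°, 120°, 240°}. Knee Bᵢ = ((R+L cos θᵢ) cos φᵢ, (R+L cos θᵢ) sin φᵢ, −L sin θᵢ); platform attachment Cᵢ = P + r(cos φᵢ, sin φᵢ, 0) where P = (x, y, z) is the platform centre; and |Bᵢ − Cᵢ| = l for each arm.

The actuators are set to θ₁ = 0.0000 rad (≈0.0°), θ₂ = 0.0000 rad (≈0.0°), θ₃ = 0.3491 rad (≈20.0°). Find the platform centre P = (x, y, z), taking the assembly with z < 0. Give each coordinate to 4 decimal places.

(0.0111, 0.0191, -0.2120)

O1 = (0.2500·cos0.0°, 0.2500·sin0.0°, 0.0000) = (0.2500, 0.0000, 0.0000)
arm 2 at φ=120.0°: (R−r)+L cos θ2 = 0.2500;  O2 = (-0.1250, 0.2165, 0.0000)
φ3=240.0°: virtual centre (-0.1220, -0.2113, -0.0342), radius l
eliminate P² terms by subtracting sphere 1 from 2 and 3
plane₁₂: -0.7500x+0.4330y+0.0000z = 0.0000
det = 0.6391;  x = 0.0012+-0.0464z,  y = 0.0021+-0.0803z
into |P−O₁|² = l²: 1.0086z² + 0.0227z + -0.0405 = 0;  Δ = 0.1639;  z = -0.2120 or 0.1895 → z<0 root = -0.2120
x = 0.0111, y = 0.0191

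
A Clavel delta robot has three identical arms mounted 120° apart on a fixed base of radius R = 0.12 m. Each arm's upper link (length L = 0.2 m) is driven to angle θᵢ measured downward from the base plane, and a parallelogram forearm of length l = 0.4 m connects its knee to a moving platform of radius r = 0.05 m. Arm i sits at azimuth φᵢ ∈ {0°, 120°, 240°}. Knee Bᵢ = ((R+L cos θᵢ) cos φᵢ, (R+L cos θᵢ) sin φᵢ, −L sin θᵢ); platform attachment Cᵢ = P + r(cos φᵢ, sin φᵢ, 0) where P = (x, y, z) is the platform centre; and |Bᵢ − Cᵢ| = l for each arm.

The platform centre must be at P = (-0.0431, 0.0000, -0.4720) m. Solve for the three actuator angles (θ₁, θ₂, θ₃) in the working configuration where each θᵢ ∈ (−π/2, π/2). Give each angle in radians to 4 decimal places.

θ₁ = 0.8728, θ₂ = 0.6982, θ₃ = 0.6982

φ1=0.0° → target in arm frame (-0.0431, 0.0000)
  A cos θ + B sin θ = C:  0.1131·cos θ + -0.4720·sin θ = -0.2889
  θ1 = atan2(B,A) + arccos(C/0.4854) = 0.8728
rotate P by −φ2: (0.0215, 0.0373, -0.4720)
  A cos θ + B sin θ = C:  0.0485·cos θ + -0.4720·sin θ = -0.2663
  √(A²+B²)=0.4745;  θ2 = -1.4685+2.1667 ≈ 0.6982
arm 3 (φ=240.0°): x'=0.0216, y'=-0.0373
  e−x'=0.0484;  (l²−L²−(e−x')²−y'²−z²)/2L = -0.2663
  γ=atan2(-0.4720,0.0484)=-1.4685;  ψ=arccos(-0.5613)=2.1667;  θ3=γ+ψ≈0.6982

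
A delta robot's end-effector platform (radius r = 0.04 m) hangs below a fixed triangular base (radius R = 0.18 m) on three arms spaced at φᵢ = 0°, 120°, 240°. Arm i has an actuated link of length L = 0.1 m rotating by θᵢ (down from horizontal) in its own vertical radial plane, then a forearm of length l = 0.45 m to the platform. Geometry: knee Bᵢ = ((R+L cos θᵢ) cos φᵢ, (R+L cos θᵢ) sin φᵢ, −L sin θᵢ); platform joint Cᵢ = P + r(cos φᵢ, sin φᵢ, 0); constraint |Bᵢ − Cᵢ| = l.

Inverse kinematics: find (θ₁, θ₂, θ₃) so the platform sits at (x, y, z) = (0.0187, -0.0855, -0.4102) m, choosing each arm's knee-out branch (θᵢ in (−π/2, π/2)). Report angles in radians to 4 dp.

arm 1 (φ=0.0°): x'=0.0187, y'=-0.0855
  A=0.1213, B=-0.4102, C=(l²−L²−A²−y'²−z²)/(2L)=0.0111
  θ1 = atan2(B,A) + arccos(C/0.4278) = 0.2617
rotate P by −φ2: (-0.0834, 0.0266, -0.4102)
  A cos θ + B sin θ = C:  0.2234·cos θ + -0.4102·sin θ = -0.1319
  √(A²+B²)=0.4671;  θ2 = -1.0721+1.8570 ≈ 0.7849
φ3=240.0° → target in arm frame (0.0647, 0.0589)
  A=0.0753, B=-0.4102, C=(l²−L²−A²−y'²−z²)/(2L)=0.0755
  √(A²+B²)=0.4171;  θ3 = -1.3892+1.3889 ≈ -0.0004

θ₁ = 0.2617, θ₂ = 0.7849, θ₃ = -0.0004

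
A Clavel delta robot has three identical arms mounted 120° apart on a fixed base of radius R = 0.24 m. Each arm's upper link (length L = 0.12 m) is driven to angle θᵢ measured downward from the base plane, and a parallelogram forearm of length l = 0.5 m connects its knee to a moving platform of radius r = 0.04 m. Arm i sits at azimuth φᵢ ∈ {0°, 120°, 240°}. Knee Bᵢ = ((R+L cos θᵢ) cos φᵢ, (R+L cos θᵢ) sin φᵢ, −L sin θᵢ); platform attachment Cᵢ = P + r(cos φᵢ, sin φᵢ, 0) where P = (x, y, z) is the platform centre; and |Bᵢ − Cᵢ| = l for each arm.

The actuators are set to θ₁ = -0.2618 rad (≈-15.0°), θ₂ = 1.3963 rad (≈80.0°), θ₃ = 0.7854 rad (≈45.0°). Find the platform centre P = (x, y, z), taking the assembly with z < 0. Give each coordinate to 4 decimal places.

arm 1 at φ=0.0°: e+L cos θ1 = 0.3159;  centre 1 = (0.3159, 0.0000, 0.0311)
φ2=120.0°: virtual centre (-0.1104, 0.1912, -0.1182), radius l
φ3=240.0°: virtual centre (-0.1424, -0.2467, -0.0849), radius l
|centre ₂|²−|centre ₁|² = -0.0380;  |centre ₃|²−|centre ₁|² = -0.0124
linear system: -0.8527x+0.3825y = -0.0380−-0.2985z; -0.9167x+-0.4934y = -0.0124−-0.2318z
Cramer: x(z) = 0.0305-0.3059z;  y(z) = -0.0315+0.0985z
sphere 1 gives Az²+Bz+C=0 with A=1.1033, B=0.1063, C=-0.1666;  B²−4AC=0.7464;  roots -0.4397, 0.3434;  negative root z = -0.4397
x = 0.1650, y = -0.0748

(0.1650, -0.0748, -0.4397)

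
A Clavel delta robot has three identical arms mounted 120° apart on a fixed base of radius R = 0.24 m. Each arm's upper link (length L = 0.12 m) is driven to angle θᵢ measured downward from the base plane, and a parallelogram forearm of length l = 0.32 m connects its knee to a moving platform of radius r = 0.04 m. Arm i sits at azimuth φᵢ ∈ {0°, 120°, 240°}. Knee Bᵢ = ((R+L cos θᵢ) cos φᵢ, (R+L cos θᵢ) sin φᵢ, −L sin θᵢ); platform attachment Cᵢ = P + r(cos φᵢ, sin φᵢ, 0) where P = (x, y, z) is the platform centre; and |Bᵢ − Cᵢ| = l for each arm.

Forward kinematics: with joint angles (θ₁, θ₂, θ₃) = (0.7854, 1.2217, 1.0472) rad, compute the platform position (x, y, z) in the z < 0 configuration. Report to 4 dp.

arm 1 at φ=0.0°: (R−r)+L cos θ1 = 0.2849;  O1 = (0.2849, 0.0000, -0.0849)
φ2=120.0°: virtual centre (-0.1205, 0.2088, -0.1128), radius l
O3 = (0.2600·cos240.0°, 0.2600·sin240.0°, -0.1039) = (-0.1300, -0.2252, -0.1039)
|O₂|²−|O₁|² = -0.0175;  |O₃|²−|O₁|² = -0.0099
[-0.8108 0.4175 -0.0558]·P = -0.0175;  [-0.8297 -0.4503 -0.0381]·P = -0.0099
Cramer: x(z) = 0.0169-0.0577z;  y(z) = -0.0091+0.0216z
sphere 1 gives Az²+Bz+C=0 with A=1.0038, B=0.2002, C=-0.0233;  B²−4AC=0.1338;  roots -0.2819, 0.0824;  negative root z = -0.2819
x = 0.0332, y = -0.0152

(0.0332, -0.0152, -0.2819)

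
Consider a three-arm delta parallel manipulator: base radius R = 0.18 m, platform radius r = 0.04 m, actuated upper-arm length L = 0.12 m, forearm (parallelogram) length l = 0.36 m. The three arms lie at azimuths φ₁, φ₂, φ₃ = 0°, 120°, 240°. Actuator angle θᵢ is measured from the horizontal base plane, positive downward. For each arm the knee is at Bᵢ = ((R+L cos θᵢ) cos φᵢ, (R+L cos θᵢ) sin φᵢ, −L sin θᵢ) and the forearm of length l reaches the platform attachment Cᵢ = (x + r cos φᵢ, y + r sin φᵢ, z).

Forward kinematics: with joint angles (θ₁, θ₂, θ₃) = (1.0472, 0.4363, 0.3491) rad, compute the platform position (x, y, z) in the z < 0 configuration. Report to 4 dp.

S1 = (0.2000·cos0.0°, 0.2000·sin0.0°, -0.1039) = (0.2000, 0.0000, -0.1039)
φ2=120.0°: virtual centre (-0.1244, 0.2154, -0.0507), radius l
φ3=240.0°: virtual centre (-0.1264, -0.2189, -0.0410), radius l
eliminate P² terms by subtracting sphere 1 from 2 and 3
[-0.6488 0.4309 0.1064]·P = 0.0137;  [-0.6528 -0.4378 0.1258]·P = 0.0148
det = 0.5653;  x = -0.0218+0.1783z,  y = -0.0012+0.0214z
into |P−S₁|² = l²: 1.0322z² + 0.1287z + -0.0696 = 0;  Δ = 0.3039;  z = -0.3294 or 0.2047 → z<0 root = -0.3294
x = -0.0806, y = -0.0082

(-0.0806, -0.0082, -0.3294)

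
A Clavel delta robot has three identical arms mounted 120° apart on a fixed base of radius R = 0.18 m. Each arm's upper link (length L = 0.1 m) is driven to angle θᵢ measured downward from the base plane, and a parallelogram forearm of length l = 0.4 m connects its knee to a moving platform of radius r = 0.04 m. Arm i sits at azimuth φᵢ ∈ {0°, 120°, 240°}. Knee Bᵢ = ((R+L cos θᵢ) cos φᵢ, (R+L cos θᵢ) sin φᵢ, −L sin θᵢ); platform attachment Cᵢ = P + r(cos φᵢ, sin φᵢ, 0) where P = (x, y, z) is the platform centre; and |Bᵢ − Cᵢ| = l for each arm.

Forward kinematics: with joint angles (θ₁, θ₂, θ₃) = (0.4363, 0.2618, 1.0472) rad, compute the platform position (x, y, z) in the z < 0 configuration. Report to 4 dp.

arm 1 at φ=0.0°: e+L cos θ1 = 0.2306;  S1 = (0.2306, 0.0000, -0.0423)
arm 2 at φ=120.0°: e+L cos θ2 = 0.2366;  S2 = (-0.1183, 0.2049, -0.0259)
φ3=240.0°: virtual centre (-0.0950, -0.1645, -0.0866), radius l
subtract pairs → two planes through P
plane₁₂: -0.6979x+0.4098y+0.0328z = 0.0017
Cramer: x(z) = 0.0083-0.0515z;  y(z) = 0.0182-0.1676z
sphere 1 gives Az²+Bz+C=0 with A=1.0307, B=0.1013, C=-0.1084;  B²−4AC=0.4574;  roots -0.3772, 0.2789;  negative root z = -0.3772
x = 0.0277, y = 0.0814

(0.0277, 0.0814, -0.3772)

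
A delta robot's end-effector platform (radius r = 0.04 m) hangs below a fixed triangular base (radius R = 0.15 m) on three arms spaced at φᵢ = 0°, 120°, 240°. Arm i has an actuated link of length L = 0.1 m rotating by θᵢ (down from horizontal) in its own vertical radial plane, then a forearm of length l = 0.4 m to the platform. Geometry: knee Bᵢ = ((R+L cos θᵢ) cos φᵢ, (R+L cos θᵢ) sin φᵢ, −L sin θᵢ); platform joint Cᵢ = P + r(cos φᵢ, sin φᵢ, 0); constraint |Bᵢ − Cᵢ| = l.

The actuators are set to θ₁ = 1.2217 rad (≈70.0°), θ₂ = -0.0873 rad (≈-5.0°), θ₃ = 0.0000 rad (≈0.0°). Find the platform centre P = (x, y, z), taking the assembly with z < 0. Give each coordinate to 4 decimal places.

arm 1 at φ=0.0°: ρ1 = 0.1442;  centre 1 = (0.1442, 0.0000, -0.0940)
φ2=120.0°: virtual centre (-0.1048, 0.1815, 0.0087), radius l
arm 3 at φ=240.0°: ρ3 = 0.2100;  centre 3 = (-0.1050, -0.1819, 0.0000)
|centre ₂|²−|centre ₁|² = 0.0144;  |centre ₃|²−|centre ₁|² = 0.0145
[-0.4980 0.3631 0.2054]·P = 0.0144;  [-0.4984 -0.3637 0.1879]·P = 0.0145
Cramer: x(z) = -0.0290+0.3947z;  y(z) = -0.0001-0.0242z
sphere 1 gives Az²+Bz+C=0 with A=1.1564, B=0.0512, C=-0.1212;  B²−4AC=0.5632;  roots -0.3466, 0.3023;  negative root z = -0.3466
x = -0.1658, y = 0.0083

(-0.1658, 0.0083, -0.3466)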